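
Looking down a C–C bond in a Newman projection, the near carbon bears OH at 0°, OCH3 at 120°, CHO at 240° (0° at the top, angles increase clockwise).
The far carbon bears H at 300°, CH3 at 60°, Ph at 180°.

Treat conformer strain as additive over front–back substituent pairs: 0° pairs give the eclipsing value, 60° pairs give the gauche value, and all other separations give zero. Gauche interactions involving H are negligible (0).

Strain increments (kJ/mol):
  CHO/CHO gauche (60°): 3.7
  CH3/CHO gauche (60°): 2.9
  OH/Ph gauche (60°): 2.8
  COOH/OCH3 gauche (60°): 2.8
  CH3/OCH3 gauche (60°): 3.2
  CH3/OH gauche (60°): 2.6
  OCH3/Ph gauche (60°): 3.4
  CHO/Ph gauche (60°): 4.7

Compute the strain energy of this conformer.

This conformer (staggered): OH–CH3 gauche, OCH3–CH3 gauche, OCH3–Ph gauche, CHO–Ph gauche; 2.6 + 3.2 + 3.4 + 4.7 = 13.9 kJ/mol.

13.9 kJ/mol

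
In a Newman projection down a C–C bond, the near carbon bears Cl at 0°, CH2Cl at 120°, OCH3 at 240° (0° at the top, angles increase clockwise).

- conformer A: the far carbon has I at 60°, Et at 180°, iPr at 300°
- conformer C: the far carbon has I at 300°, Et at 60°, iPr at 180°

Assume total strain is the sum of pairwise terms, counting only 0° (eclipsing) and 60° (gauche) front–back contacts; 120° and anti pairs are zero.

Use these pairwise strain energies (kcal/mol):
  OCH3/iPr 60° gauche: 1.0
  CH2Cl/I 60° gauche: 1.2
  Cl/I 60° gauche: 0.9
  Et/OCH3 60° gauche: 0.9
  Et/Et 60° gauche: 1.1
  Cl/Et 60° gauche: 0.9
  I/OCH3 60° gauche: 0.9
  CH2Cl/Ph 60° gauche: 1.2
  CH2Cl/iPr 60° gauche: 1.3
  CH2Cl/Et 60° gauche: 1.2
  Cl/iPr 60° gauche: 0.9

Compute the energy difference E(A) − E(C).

A (staggered): Cl–I gauche, Cl–iPr gauche, CH2Cl–I gauche, CH2Cl–Et gauche, OCH3–Et gauche, OCH3–iPr gauche; 0.9 + 0.9 + 1.2 + 1.2 + 0.9 + 1.0 = 6.1 kcal/mol.
C (staggered): Cl–I gauche, Cl–Et gauche, CH2Cl–Et gauche, CH2Cl–iPr gauche, OCH3–I gauche, OCH3–iPr gauche; 0.9 + 0.9 + 1.2 + 1.3 + 0.9 + 1.0 = 6.2 kcal/mol.
E(A) − E(C) = 6.1 − 6.2 = -0.1 kcal/mol.

-0.1 kcal/mol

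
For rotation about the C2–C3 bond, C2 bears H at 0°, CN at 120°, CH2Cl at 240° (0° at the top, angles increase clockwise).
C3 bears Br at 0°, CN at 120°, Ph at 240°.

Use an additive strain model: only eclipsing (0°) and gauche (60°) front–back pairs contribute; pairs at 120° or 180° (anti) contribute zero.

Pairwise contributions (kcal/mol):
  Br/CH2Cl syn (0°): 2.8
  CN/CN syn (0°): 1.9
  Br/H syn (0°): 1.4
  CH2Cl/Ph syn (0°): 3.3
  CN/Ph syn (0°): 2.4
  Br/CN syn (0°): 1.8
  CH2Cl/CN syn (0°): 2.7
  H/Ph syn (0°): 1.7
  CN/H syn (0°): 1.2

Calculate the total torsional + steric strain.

6.6 kcal/mol

This conformer (eclipsed): H(0°)/Br(0°) eclipsed 1.4; CN(120°)/CN(120°) eclipsed 1.9; CH2Cl(240°)/Ph(240°) eclipsed 3.3 → 6.6 kcal/mol.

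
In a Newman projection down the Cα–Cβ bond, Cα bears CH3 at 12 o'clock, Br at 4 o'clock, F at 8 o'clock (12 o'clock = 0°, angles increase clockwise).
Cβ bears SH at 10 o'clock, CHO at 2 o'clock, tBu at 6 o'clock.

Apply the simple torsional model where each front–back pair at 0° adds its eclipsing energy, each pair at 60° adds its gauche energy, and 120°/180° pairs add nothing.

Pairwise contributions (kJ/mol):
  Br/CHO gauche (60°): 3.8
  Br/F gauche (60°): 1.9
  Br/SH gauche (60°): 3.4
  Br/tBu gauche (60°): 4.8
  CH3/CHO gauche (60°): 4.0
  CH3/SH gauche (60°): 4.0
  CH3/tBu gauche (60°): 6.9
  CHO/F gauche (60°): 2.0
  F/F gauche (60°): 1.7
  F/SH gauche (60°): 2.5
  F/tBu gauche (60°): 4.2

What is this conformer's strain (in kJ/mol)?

23.3 kJ/mol

This conformer (staggered): CH3(0°)/SH(300°) gauche 4.0; CH3(0°)/CHO(60°) gauche 4.0; Br(120°)/CHO(60°) gauche 3.8; Br(120°)/tBu(180°) gauche 4.8; F(240°)/SH(300°) gauche 2.5; F(240°)/tBu(180°) gauche 4.2 → 23.3 kJ/mol.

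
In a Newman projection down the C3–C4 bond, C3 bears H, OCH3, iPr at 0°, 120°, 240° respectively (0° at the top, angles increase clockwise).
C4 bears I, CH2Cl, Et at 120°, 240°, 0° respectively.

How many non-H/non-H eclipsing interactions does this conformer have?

Non-H eclipsing pairs: OCH3(120°)/I(120°); iPr(240°)/CH2Cl(240°) — 2 interactions.

2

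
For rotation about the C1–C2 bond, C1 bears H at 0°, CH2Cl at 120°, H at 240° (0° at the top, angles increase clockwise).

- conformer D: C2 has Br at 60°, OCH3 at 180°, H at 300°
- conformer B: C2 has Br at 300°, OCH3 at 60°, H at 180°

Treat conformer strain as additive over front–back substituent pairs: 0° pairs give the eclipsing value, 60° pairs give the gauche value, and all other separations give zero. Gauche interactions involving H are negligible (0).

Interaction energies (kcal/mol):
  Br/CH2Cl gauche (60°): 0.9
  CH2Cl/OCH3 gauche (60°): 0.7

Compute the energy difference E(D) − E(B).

+0.9 kcal/mol

D (staggered): CH2Cl(120°)/Br(60°) gauche 0.9; CH2Cl(120°)/OCH3(180°) gauche 0.7 → 1.6 kcal/mol.
B (staggered): CH2Cl(120°)/OCH3(60°) gauche 0.7 → 0.7 kcal/mol.
E(D) − E(B) = 1.6 − 0.7 = +0.9 kcal/mol.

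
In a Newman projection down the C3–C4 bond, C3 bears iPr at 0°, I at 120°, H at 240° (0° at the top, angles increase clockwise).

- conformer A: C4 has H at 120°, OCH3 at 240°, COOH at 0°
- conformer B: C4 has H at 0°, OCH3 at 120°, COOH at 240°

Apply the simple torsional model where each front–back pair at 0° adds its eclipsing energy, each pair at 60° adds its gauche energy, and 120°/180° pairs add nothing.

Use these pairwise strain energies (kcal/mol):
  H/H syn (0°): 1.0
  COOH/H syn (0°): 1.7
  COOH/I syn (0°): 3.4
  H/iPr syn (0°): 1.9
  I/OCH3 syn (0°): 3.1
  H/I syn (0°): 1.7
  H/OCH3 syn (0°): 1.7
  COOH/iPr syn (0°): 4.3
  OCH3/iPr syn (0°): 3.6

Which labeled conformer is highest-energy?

A is eclipsed. iPr at 0° is eclipsed with COOH at 0° (4.3); I at 120° is eclipsed with H at 120° (1.7); H at 240° is eclipsed with OCH3 at 240° (1.7). Total 7.7 kcal/mol.
B is eclipsed. iPr at 0° is eclipsed with H at 0° (1.9); I at 120° is eclipsed with OCH3 at 120° (3.1); H at 240° is eclipsed with COOH at 240° (1.7). Total 6.7 kcal/mol.
A has the highest total (7.7 kcal/mol).

A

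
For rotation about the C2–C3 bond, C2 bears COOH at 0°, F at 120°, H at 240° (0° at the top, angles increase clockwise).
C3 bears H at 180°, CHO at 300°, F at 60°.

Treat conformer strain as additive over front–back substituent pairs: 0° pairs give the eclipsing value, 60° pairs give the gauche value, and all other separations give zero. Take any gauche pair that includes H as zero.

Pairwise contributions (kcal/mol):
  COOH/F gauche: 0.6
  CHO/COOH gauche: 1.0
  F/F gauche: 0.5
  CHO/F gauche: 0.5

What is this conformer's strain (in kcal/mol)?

2.1 kcal/mol

This conformer (staggered): COOH–CHO gauche, COOH–F gauche, F–F gauche; 1.0 + 0.6 + 0.5 = 2.1 kcal/mol.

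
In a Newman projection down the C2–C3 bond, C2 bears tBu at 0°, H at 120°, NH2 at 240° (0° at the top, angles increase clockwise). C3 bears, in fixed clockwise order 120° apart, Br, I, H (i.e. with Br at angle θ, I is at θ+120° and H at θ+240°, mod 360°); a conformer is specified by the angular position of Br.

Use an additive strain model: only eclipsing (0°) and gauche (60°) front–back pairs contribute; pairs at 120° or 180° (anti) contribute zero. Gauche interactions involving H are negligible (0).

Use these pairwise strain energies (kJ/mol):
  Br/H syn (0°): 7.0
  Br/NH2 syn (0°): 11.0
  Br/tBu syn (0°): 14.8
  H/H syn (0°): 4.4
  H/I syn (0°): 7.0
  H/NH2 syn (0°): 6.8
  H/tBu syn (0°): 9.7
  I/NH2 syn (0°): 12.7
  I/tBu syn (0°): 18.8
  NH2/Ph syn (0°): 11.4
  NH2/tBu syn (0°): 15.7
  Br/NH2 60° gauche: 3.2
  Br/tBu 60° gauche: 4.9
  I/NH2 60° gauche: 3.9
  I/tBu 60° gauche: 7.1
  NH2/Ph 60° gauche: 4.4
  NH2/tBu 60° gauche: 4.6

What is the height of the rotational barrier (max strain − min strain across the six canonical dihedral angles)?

Br at 0° (eclipsed): tBu(0°)/Br(0°) eclipsed 14.8; H(120°)/I(120°) eclipsed 7.0; NH2(240°)/H(240°) eclipsed 6.8 → 28.6 kJ/mol.
Br at 60° (staggered): tBu(0°)/Br(60°) gauche 4.9; NH2(240°)/I(180°) gauche 3.9 → 8.8 kJ/mol.
Br at 120° (eclipsed): tBu(0°)/H(0°) eclipsed 9.7; H(120°)/Br(120°) eclipsed 7.0; NH2(240°)/I(240°) eclipsed 12.7 → 29.4 kJ/mol.
Br at 180° (staggered): tBu(0°)/I(300°) gauche 7.1; NH2(240°)/Br(180°) gauche 3.2; NH2(240°)/I(300°) gauche 3.9 → 14.2 kJ/mol.
Br at 240° (eclipsed): tBu(0°)/I(0°) eclipsed 18.8; H(120°)/H(120°) eclipsed 4.4; NH2(240°)/Br(240°) eclipsed 11.0 → 34.2 kJ/mol.
Br at 300° (staggered): tBu(0°)/Br(300°) gauche 4.9; tBu(0°)/I(60°) gauche 7.1; NH2(240°)/Br(300°) gauche 3.2 → 15.2 kJ/mol.
Max at 240° (34.2 kJ/mol), min at 60° (8.8 kJ/mol); barrier = 25.4 kJ/mol.

25.4 kJ/mol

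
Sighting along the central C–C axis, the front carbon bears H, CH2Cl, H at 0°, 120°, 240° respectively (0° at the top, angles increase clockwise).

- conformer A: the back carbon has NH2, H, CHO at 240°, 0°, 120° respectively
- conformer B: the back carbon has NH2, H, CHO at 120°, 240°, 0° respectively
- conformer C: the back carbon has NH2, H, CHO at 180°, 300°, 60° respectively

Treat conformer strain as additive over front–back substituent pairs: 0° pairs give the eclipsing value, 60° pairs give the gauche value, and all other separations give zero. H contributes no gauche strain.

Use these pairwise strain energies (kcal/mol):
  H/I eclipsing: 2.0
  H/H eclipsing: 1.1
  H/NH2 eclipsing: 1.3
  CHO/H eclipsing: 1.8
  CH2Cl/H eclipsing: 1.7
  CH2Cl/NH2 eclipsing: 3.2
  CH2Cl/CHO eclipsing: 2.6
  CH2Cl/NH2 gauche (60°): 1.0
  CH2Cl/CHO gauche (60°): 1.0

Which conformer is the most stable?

C

A (eclipsed): H(0°)/H(0°) eclipsed 1.1; CH2Cl(120°)/CHO(120°) eclipsed 2.6; H(240°)/NH2(240°) eclipsed 1.3 → 5.0 kcal/mol.
B (eclipsed): H(0°)/CHO(0°) eclipsed 1.8; CH2Cl(120°)/NH2(120°) eclipsed 3.2; H(240°)/H(240°) eclipsed 1.1 → 6.1 kcal/mol.
C (staggered): CH2Cl(120°)/NH2(180°) gauche 1.0; CH2Cl(120°)/CHO(60°) gauche 1.0 → 2.0 kcal/mol.
C has the lowest total (2.0 kcal/mol).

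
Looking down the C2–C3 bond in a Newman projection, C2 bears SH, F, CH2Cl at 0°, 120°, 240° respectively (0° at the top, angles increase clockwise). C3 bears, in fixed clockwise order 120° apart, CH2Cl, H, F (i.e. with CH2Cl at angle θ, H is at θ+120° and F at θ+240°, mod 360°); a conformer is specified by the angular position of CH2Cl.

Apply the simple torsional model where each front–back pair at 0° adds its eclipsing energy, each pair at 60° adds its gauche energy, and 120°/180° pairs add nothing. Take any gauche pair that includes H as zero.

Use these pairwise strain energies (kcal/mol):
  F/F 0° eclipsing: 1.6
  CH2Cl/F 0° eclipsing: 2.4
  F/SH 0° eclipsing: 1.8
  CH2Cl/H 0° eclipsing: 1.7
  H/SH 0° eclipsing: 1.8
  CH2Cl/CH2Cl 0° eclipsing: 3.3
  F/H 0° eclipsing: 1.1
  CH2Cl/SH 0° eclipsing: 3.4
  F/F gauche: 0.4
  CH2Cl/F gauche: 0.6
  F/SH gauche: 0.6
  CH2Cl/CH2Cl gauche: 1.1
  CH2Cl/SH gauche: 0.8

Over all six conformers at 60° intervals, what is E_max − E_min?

CH2Cl at 0° is eclipsed. SH at 0° is eclipsed with CH2Cl at 0° (3.4); F at 120° is eclipsed with H at 120° (1.1); CH2Cl at 240° is eclipsed with F at 240° (2.4). Total 6.9 kcal/mol.
CH2Cl at 60° is staggered. SH at 0° is gauche with CH2Cl at 60° (0.8); SH at 0° is gauche with F at 300° (0.6); F at 120° is gauche with CH2Cl at 60° (0.6); CH2Cl at 240° is gauche with F at 300° (0.6). Total 2.6 kcal/mol.
CH2Cl at 120° is eclipsed. SH at 0° is eclipsed with F at 0° (1.8); F at 120° is eclipsed with CH2Cl at 120° (2.4); CH2Cl at 240° is eclipsed with H at 240° (1.7). Total 5.9 kcal/mol.
CH2Cl at 180° is staggered. SH at 0° is gauche with F at 60° (0.6); F at 120° is gauche with CH2Cl at 180° (0.6); F at 120° is gauche with F at 60° (0.4); CH2Cl at 240° is gauche with CH2Cl at 180° (1.1). Total 2.7 kcal/mol.
CH2Cl at 240° is eclipsed. SH at 0° is eclipsed with H at 0° (1.8); F at 120° is eclipsed with F at 120° (1.6); CH2Cl at 240° is eclipsed with CH2Cl at 240° (3.3). Total 6.7 kcal/mol.
CH2Cl at 300° is staggered. SH at 0° is gauche with CH2Cl at 300° (0.8); F at 120° is gauche with F at 180° (0.4); CH2Cl at 240° is gauche with CH2Cl at 300° (1.1); CH2Cl at 240° is gauche with F at 180° (0.6). Total 2.9 kcal/mol.
Max at 0° (6.9 kcal/mol), min at 60° (2.6 kcal/mol); barrier = 4.3 kcal/mol.

4.3 kcal/mol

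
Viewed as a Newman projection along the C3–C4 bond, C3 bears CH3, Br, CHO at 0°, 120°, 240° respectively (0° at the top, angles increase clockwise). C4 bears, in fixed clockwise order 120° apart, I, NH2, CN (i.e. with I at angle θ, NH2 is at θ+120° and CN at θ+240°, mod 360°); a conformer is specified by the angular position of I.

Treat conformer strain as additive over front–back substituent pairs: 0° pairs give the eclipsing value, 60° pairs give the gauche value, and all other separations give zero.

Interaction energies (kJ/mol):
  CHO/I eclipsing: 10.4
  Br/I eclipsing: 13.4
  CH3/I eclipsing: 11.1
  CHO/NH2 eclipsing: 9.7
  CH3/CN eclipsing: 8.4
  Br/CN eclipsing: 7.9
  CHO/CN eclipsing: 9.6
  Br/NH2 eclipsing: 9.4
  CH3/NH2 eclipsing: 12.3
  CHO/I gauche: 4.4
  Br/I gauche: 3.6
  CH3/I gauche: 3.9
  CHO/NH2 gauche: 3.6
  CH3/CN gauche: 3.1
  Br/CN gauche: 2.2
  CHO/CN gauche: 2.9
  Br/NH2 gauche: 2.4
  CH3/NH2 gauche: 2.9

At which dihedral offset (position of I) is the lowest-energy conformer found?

300°

I at 0° is eclipsed. CH3 at 0° is eclipsed with I at 0° (11.1); Br at 120° is eclipsed with NH2 at 120° (9.4); CHO at 240° is eclipsed with CN at 240° (9.6). Total 30.1 kJ/mol.
I at 60° is staggered. CH3 at 0° is gauche with I at 60° (3.9); CH3 at 0° is gauche with CN at 300° (3.1); Br at 120° is gauche with I at 60° (3.6); Br at 120° is gauche with NH2 at 180° (2.4); CHO at 240° is gauche with NH2 at 180° (3.6); CHO at 240° is gauche with CN at 300° (2.9). Total 19.5 kJ/mol.
I at 120° is eclipsed. CH3 at 0° is eclipsed with CN at 0° (8.4); Br at 120° is eclipsed with I at 120° (13.4); CHO at 240° is eclipsed with NH2 at 240° (9.7). Total 31.5 kJ/mol.
I at 180° is staggered. CH3 at 0° is gauche with NH2 at 300° (2.9); CH3 at 0° is gauche with CN at 60° (3.1); Br at 120° is gauche with I at 180° (3.6); Br at 120° is gauche with CN at 60° (2.2); CHO at 240° is gauche with I at 180° (4.4); CHO at 240° is gauche with NH2 at 300° (3.6). Total 19.8 kJ/mol.
I at 240° is eclipsed. CH3 at 0° is eclipsed with NH2 at 0° (12.3); Br at 120° is eclipsed with CN at 120° (7.9); CHO at 240° is eclipsed with I at 240° (10.4). Total 30.6 kJ/mol.
I at 300° is staggered. CH3 at 0° is gauche with I at 300° (3.9); CH3 at 0° is gauche with NH2 at 60° (2.9); Br at 120° is gauche with NH2 at 60° (2.4); Br at 120° is gauche with CN at 180° (2.2); CHO at 240° is gauche with I at 300° (4.4); CHO at 240° is gauche with CN at 180° (2.9). Total 18.7 kJ/mol.
The minimum (18.7 kJ/mol) occurs with I at 300°.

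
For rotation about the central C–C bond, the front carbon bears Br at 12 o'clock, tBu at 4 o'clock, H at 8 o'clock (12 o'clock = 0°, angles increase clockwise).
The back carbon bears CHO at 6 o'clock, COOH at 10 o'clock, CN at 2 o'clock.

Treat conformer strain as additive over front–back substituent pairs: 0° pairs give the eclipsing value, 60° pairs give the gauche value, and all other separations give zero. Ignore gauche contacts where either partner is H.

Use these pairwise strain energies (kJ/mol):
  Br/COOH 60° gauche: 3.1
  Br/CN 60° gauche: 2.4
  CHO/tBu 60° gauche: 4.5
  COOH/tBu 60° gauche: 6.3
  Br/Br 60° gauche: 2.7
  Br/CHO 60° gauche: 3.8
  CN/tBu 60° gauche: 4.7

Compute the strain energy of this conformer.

14.7 kJ/mol

This conformer (staggered): Br(0°)/COOH(300°) gauche 3.1; Br(0°)/CN(60°) gauche 2.4; tBu(120°)/CHO(180°) gauche 4.5; tBu(120°)/CN(60°) gauche 4.7 → 14.7 kJ/mol.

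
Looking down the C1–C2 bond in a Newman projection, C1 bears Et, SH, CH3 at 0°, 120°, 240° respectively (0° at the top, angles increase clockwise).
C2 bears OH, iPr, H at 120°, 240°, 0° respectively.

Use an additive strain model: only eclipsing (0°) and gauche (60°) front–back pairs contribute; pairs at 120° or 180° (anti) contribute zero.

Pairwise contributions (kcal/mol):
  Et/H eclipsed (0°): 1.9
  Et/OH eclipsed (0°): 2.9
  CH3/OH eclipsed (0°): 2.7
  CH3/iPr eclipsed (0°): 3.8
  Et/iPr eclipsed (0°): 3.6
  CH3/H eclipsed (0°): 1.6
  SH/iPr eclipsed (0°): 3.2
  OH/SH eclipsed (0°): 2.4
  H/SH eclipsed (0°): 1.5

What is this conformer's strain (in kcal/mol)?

8.1 kcal/mol

This conformer (eclipsed): Et(0°)/H(0°) eclipsed 1.9; SH(120°)/OH(120°) eclipsed 2.4; CH3(240°)/iPr(240°) eclipsed 3.8 → 8.1 kcal/mol.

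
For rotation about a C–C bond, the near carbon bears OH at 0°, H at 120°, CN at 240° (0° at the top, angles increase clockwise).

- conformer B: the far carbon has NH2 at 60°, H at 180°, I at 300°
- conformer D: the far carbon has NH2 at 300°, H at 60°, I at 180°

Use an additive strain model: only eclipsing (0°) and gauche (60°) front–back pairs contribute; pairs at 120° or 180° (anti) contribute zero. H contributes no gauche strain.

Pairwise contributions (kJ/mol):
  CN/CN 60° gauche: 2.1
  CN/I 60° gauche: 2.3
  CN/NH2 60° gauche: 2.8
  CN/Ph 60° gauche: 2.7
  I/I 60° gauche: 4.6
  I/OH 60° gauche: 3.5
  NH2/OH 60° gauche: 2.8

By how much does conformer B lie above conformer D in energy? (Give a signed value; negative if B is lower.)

+0.7 kJ/mol

B (staggered): OH(0°)/NH2(60°) gauche 2.8; OH(0°)/I(300°) gauche 3.5; CN(240°)/I(300°) gauche 2.3 → 8.6 kJ/mol.
D (staggered): OH(0°)/NH2(300°) gauche 2.8; CN(240°)/NH2(300°) gauche 2.8; CN(240°)/I(180°) gauche 2.3 → 7.9 kJ/mol.
E(B) − E(D) = 8.6 − 7.9 = +0.7 kJ/mol.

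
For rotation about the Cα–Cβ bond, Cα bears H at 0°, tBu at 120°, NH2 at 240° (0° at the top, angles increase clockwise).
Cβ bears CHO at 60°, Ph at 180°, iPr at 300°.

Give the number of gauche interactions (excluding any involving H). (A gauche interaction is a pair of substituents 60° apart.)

Non-H gauche pairs: tBu(120°)/CHO(60°); tBu(120°)/Ph(180°); NH2(240°)/Ph(180°); NH2(240°)/iPr(300°) — 4 interactions.

4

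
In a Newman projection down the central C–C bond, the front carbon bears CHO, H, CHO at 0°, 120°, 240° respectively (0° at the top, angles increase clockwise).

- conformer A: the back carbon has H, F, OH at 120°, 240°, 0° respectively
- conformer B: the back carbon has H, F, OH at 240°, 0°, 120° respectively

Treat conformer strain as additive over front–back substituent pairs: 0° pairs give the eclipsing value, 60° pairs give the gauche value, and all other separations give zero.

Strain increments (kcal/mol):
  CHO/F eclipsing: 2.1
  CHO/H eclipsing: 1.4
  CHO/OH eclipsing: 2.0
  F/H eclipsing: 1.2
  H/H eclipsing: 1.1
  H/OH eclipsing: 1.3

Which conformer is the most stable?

A is eclipsed. CHO at 0° is eclipsed with OH at 0° (2.0); H at 120° is eclipsed with H at 120° (1.1); CHO at 240° is eclipsed with F at 240° (2.1). Total 5.2 kcal/mol.
B is eclipsed. CHO at 0° is eclipsed with F at 0° (2.1); H at 120° is eclipsed with OH at 120° (1.3); CHO at 240° is eclipsed with H at 240° (1.4). Total 4.8 kcal/mol.
B has the lowest total (4.8 kcal/mol).

B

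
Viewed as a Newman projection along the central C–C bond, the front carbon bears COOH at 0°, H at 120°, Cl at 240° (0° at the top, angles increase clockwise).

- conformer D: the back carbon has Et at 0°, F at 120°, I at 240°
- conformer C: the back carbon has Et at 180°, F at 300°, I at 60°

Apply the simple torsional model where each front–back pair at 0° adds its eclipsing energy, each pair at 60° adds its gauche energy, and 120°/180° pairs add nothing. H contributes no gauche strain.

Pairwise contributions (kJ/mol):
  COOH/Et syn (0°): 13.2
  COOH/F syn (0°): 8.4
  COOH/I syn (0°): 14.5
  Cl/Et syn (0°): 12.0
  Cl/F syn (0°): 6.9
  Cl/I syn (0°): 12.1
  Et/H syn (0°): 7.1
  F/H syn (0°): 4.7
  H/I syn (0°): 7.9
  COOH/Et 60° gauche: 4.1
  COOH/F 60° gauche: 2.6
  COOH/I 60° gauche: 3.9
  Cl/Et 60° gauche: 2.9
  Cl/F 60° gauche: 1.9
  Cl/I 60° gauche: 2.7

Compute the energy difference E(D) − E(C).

D (eclipsed): COOH(0°)/Et(0°) eclipsed 13.2; H(120°)/F(120°) eclipsed 4.7; Cl(240°)/I(240°) eclipsed 12.1 → 30.0 kJ/mol.
C (staggered): COOH(0°)/F(300°) gauche 2.6; COOH(0°)/I(60°) gauche 3.9; Cl(240°)/Et(180°) gauche 2.9; Cl(240°)/F(300°) gauche 1.9 → 11.3 kJ/mol.
E(D) − E(C) = 30.0 − 11.3 = +18.7 kJ/mol.

+18.7 kJ/mol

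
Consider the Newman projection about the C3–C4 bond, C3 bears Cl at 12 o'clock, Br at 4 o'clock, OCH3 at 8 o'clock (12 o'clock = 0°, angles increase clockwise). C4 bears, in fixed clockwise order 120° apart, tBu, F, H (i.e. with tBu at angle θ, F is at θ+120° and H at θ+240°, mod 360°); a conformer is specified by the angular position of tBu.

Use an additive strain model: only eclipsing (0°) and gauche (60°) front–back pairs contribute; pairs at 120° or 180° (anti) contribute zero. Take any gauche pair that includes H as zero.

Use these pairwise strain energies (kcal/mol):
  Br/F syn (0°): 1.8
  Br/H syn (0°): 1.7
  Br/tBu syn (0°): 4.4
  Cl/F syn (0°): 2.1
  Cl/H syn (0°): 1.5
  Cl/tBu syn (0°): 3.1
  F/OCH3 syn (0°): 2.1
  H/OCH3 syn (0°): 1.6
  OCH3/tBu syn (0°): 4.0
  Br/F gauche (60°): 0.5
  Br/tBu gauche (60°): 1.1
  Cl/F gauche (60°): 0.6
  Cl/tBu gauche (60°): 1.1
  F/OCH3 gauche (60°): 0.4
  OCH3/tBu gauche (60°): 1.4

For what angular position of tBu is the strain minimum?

tBu at 0° (eclipsed): Cl–tBu eclipsed, Br–F eclipsed, OCH3–H eclipsed; 3.1 + 1.8 + 1.6 = 6.5 kcal/mol.
tBu at 60° (staggered): Cl–tBu gauche, Br–tBu gauche, Br–F gauche, OCH3–F gauche; 1.1 + 1.1 + 0.5 + 0.4 = 3.1 kcal/mol.
tBu at 120° (eclipsed): Cl–H eclipsed, Br–tBu eclipsed, OCH3–F eclipsed; 1.5 + 4.4 + 2.1 = 8.0 kcal/mol.
tBu at 180° (staggered): Cl–F gauche, Br–tBu gauche, OCH3–tBu gauche, OCH3–F gauche; 0.6 + 1.1 + 1.4 + 0.4 = 3.5 kcal/mol.
tBu at 240° (eclipsed): Cl–F eclipsed, Br–H eclipsed, OCH3–tBu eclipsed; 2.1 + 1.7 + 4.0 = 7.8 kcal/mol.
tBu at 300° (staggered): Cl–tBu gauche, Cl–F gauche, Br–F gauche, OCH3–tBu gauche; 1.1 + 0.6 + 0.5 + 1.4 = 3.6 kcal/mol.
The minimum (3.1 kcal/mol) occurs with tBu at 60°.

60°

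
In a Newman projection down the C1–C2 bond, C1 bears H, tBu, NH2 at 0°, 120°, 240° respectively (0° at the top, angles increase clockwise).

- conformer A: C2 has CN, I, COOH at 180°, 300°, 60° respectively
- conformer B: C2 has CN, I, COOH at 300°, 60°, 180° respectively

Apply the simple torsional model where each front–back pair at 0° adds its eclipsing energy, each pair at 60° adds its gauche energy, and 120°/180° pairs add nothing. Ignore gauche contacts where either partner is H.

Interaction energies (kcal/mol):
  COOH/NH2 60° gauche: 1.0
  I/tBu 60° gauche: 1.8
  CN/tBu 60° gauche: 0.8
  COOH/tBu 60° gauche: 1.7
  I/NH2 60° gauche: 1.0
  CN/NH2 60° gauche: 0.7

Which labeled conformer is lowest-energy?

A (staggered): tBu(120°)/CN(180°) gauche 0.8; tBu(120°)/COOH(60°) gauche 1.7; NH2(240°)/CN(180°) gauche 0.7; NH2(240°)/I(300°) gauche 1.0 → 4.2 kcal/mol.
B (staggered): tBu(120°)/I(60°) gauche 1.8; tBu(120°)/COOH(180°) gauche 1.7; NH2(240°)/CN(300°) gauche 0.7; NH2(240°)/COOH(180°) gauche 1.0 → 5.2 kcal/mol.
A has the lowest total (4.2 kcal/mol).

A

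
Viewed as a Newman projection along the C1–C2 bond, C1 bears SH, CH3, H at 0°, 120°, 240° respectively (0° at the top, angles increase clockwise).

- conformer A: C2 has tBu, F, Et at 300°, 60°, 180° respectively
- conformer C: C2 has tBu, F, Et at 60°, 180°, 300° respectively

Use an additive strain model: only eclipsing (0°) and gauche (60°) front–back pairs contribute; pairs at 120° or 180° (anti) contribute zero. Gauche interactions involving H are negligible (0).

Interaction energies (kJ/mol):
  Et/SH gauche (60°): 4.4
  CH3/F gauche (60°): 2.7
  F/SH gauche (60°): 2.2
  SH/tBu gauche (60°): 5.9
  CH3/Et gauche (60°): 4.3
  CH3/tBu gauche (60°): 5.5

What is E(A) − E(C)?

-3.4 kJ/mol

A is staggered. SH at 0° is gauche with tBu at 300° (5.9); SH at 0° is gauche with F at 60° (2.2); CH3 at 120° is gauche with F at 60° (2.7); CH3 at 120° is gauche with Et at 180° (4.3). Total 15.1 kJ/mol.
C is staggered. SH at 0° is gauche with tBu at 60° (5.9); SH at 0° is gauche with Et at 300° (4.4); CH3 at 120° is gauche with tBu at 60° (5.5); CH3 at 120° is gauche with F at 180° (2.7). Total 18.5 kJ/mol.
E(A) − E(C) = 15.1 − 18.5 = -3.4 kJ/mol.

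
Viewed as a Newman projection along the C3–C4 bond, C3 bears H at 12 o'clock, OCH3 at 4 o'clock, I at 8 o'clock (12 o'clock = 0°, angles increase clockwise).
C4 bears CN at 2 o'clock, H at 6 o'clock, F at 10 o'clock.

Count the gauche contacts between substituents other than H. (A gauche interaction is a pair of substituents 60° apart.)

2

Non-H gauche pairs: OCH3(120°)/CN(60°); I(240°)/F(300°) — 2 interactions.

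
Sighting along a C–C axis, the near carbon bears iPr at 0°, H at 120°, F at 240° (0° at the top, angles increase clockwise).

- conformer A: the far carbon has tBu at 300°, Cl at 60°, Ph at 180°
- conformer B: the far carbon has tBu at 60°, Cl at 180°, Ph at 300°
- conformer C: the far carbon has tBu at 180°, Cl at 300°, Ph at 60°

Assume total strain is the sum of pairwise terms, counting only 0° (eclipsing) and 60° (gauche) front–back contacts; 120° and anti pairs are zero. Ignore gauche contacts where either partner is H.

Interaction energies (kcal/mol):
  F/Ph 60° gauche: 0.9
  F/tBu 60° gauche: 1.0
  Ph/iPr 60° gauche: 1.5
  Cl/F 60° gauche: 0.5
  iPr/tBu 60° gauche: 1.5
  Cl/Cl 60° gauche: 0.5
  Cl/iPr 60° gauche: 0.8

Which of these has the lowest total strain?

A is staggered. iPr at 0° is gauche with tBu at 300° (1.5); iPr at 0° is gauche with Cl at 60° (0.8); F at 240° is gauche with tBu at 300° (1.0); F at 240° is gauche with Ph at 180° (0.9). Total 4.2 kcal/mol.
B is staggered. iPr at 0° is gauche with tBu at 60° (1.5); iPr at 0° is gauche with Ph at 300° (1.5); F at 240° is gauche with Cl at 180° (0.5); F at 240° is gauche with Ph at 300° (0.9). Total 4.4 kcal/mol.
C is staggered. iPr at 0° is gauche with Cl at 300° (0.8); iPr at 0° is gauche with Ph at 60° (1.5); F at 240° is gauche with tBu at 180° (1.0); F at 240° is gauche with Cl at 300° (0.5). Total 3.8 kcal/mol.
C has the lowest total (3.8 kcal/mol).

C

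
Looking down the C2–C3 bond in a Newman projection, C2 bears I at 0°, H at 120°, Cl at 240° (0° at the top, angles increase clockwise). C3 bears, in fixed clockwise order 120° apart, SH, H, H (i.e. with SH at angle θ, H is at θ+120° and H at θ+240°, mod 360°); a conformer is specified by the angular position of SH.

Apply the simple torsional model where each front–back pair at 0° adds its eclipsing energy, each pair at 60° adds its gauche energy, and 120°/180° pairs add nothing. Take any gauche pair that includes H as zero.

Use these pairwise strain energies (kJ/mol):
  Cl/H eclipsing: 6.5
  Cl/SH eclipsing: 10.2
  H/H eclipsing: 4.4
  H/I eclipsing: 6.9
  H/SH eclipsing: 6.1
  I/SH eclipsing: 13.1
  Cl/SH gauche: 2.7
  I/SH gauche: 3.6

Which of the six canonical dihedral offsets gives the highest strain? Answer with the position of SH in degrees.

SH at 0° (eclipsed): I–SH eclipsed, H–H eclipsed, Cl–H eclipsed; 13.1 + 4.4 + 6.5 = 24.0 kJ/mol.
SH at 60° (staggered): I–SH gauche; 3.6 = 3.6 kJ/mol.
SH at 120° (eclipsed): I–H eclipsed, H–SH eclipsed, Cl–H eclipsed; 6.9 + 6.1 + 6.5 = 19.5 kJ/mol.
SH at 180° (staggered): Cl–SH gauche; 2.7 = 2.7 kJ/mol.
SH at 240° (eclipsed): I–H eclipsed, H–H eclipsed, Cl–SH eclipsed; 6.9 + 4.4 + 10.2 = 21.5 kJ/mol.
SH at 300° (staggered): I–SH gauche, Cl–SH gauche; 3.6 + 2.7 = 6.3 kJ/mol.
The maximum (24.0 kJ/mol) occurs with SH at 0°.

0°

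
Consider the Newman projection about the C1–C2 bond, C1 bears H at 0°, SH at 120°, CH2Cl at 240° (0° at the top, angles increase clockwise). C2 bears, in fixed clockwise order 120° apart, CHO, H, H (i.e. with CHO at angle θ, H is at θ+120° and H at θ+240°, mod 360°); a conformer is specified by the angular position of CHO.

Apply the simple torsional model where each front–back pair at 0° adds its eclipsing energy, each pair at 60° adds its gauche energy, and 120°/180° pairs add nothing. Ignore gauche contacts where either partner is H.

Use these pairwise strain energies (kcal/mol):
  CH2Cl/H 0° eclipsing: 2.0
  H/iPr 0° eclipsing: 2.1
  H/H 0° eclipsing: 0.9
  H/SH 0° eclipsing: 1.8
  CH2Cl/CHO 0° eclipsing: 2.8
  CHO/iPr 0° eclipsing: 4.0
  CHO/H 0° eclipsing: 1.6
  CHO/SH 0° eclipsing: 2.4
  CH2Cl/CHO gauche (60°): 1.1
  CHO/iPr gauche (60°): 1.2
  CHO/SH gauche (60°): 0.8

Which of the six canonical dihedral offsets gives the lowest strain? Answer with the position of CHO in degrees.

CHO at 0° (eclipsed): H(0°)/CHO(0°) eclipsed 1.6; SH(120°)/H(120°) eclipsed 1.8; CH2Cl(240°)/H(240°) eclipsed 2.0 → 5.4 kcal/mol.
CHO at 60° (staggered): SH(120°)/CHO(60°) gauche 0.8 → 0.8 kcal/mol.
CHO at 120° (eclipsed): H(0°)/H(0°) eclipsed 0.9; SH(120°)/CHO(120°) eclipsed 2.4; CH2Cl(240°)/H(240°) eclipsed 2.0 → 5.3 kcal/mol.
CHO at 180° (staggered): SH(120°)/CHO(180°) gauche 0.8; CH2Cl(240°)/CHO(180°) gauche 1.1 → 1.9 kcal/mol.
CHO at 240° (eclipsed): H(0°)/H(0°) eclipsed 0.9; SH(120°)/H(120°) eclipsed 1.8; CH2Cl(240°)/CHO(240°) eclipsed 2.8 → 5.5 kcal/mol.
CHO at 300° (staggered): CH2Cl(240°)/CHO(300°) gauche 1.1 → 1.1 kcal/mol.
The minimum (0.8 kcal/mol) occurs with CHO at 60°.

60°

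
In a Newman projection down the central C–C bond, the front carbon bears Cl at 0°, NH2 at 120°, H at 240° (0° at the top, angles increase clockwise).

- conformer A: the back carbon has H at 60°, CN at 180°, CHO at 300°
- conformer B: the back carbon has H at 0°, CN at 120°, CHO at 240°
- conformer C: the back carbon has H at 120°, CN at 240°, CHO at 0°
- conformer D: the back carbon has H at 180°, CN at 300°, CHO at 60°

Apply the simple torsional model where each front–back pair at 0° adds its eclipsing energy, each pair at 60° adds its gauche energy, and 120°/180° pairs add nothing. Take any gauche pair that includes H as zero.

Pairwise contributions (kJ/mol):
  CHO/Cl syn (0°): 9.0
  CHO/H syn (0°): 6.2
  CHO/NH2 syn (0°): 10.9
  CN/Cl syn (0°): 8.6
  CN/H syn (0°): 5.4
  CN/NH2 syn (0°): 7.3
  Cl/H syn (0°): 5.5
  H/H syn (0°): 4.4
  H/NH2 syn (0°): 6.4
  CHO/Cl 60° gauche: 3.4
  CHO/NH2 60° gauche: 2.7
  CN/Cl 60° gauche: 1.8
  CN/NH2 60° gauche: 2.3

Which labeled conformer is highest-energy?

C

A is staggered. Cl at 0° is gauche with CHO at 300° (3.4); NH2 at 120° is gauche with CN at 180° (2.3). Total 5.7 kJ/mol.
B is eclipsed. Cl at 0° is eclipsed with H at 0° (5.5); NH2 at 120° is eclipsed with CN at 120° (7.3); H at 240° is eclipsed with CHO at 240° (6.2). Total 19.0 kJ/mol.
C is eclipsed. Cl at 0° is eclipsed with CHO at 0° (9.0); NH2 at 120° is eclipsed with H at 120° (6.4); H at 240° is eclipsed with CN at 240° (5.4). Total 20.8 kJ/mol.
D is staggered. Cl at 0° is gauche with CN at 300° (1.8); Cl at 0° is gauche with CHO at 60° (3.4); NH2 at 120° is gauche with CHO at 60° (2.7). Total 7.9 kJ/mol.
C has the highest total (20.8 kJ/mol).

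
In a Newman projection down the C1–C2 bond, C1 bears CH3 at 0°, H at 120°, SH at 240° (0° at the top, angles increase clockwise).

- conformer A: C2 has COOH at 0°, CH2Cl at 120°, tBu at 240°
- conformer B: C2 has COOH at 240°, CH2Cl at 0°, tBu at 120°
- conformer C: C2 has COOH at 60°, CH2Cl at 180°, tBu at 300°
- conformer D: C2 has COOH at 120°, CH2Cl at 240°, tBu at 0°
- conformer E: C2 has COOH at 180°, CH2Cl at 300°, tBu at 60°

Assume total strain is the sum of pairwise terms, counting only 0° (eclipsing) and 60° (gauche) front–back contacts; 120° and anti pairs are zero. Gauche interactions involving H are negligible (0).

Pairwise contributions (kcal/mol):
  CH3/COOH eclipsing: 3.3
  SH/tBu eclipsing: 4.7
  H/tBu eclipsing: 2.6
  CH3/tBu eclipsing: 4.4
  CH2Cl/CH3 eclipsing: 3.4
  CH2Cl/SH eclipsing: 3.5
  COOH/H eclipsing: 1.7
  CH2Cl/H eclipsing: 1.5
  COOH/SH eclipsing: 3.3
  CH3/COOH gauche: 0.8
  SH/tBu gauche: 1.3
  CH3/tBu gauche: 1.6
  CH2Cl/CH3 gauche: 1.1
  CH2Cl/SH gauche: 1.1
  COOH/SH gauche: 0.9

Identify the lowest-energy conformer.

A is eclipsed. CH3 at 0° is eclipsed with COOH at 0° (3.3); H at 120° is eclipsed with CH2Cl at 120° (1.5); SH at 240° is eclipsed with tBu at 240° (4.7). Total 9.5 kcal/mol.
B is eclipsed. CH3 at 0° is eclipsed with CH2Cl at 0° (3.4); H at 120° is eclipsed with tBu at 120° (2.6); SH at 240° is eclipsed with COOH at 240° (3.3). Total 9.3 kcal/mol.
C is staggered. CH3 at 0° is gauche with COOH at 60° (0.8); CH3 at 0° is gauche with tBu at 300° (1.6); SH at 240° is gauche with CH2Cl at 180° (1.1); SH at 240° is gauche with tBu at 300° (1.3). Total 4.8 kcal/mol.
D is eclipsed. CH3 at 0° is eclipsed with tBu at 0° (4.4); H at 120° is eclipsed with COOH at 120° (1.7); SH at 240° is eclipsed with CH2Cl at 240° (3.5). Total 9.6 kcal/mol.
E is staggered. CH3 at 0° is gauche with CH2Cl at 300° (1.1); CH3 at 0° is gauche with tBu at 60° (1.6); SH at 240° is gauche with COOH at 180° (0.9); SH at 240° is gauche with CH2Cl at 300° (1.1). Total 4.7 kcal/mol.
E has the lowest total (4.7 kcal/mol).

E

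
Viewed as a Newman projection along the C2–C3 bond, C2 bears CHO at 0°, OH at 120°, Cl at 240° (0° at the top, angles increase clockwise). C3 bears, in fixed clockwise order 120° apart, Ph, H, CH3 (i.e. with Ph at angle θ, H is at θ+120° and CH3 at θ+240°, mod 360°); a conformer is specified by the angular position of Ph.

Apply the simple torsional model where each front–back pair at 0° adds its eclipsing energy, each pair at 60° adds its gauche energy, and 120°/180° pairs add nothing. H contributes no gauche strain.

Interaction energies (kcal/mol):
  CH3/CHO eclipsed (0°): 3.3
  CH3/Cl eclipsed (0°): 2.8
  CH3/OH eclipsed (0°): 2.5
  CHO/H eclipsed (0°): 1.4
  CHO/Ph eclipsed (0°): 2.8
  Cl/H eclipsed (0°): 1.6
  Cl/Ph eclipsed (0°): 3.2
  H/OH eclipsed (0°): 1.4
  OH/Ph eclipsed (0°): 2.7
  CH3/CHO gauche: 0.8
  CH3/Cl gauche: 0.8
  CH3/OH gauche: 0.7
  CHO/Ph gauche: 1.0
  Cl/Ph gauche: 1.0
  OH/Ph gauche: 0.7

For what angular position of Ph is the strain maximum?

Ph at 0° (eclipsed): CHO(0°)/Ph(0°) eclipsed 2.8; OH(120°)/H(120°) eclipsed 1.4; Cl(240°)/CH3(240°) eclipsed 2.8 → 7.0 kcal/mol.
Ph at 60° (staggered): CHO(0°)/Ph(60°) gauche 1.0; CHO(0°)/CH3(300°) gauche 0.8; OH(120°)/Ph(60°) gauche 0.7; Cl(240°)/CH3(300°) gauche 0.8 → 3.3 kcal/mol.
Ph at 120° (eclipsed): CHO(0°)/CH3(0°) eclipsed 3.3; OH(120°)/Ph(120°) eclipsed 2.7; Cl(240°)/H(240°) eclipsed 1.6 → 7.6 kcal/mol.
Ph at 180° (staggered): CHO(0°)/CH3(60°) gauche 0.8; OH(120°)/Ph(180°) gauche 0.7; OH(120°)/CH3(60°) gauche 0.7; Cl(240°)/Ph(180°) gauche 1.0 → 3.2 kcal/mol.
Ph at 240° (eclipsed): CHO(0°)/H(0°) eclipsed 1.4; OH(120°)/CH3(120°) eclipsed 2.5; Cl(240°)/Ph(240°) eclipsed 3.2 → 7.1 kcal/mol.
Ph at 300° (staggered): CHO(0°)/Ph(300°) gauche 1.0; OH(120°)/CH3(180°) gauche 0.7; Cl(240°)/Ph(300°) gauche 1.0; Cl(240°)/CH3(180°) gauche 0.8 → 3.5 kcal/mol.
The maximum (7.6 kcal/mol) occurs with Ph at 120°.

120°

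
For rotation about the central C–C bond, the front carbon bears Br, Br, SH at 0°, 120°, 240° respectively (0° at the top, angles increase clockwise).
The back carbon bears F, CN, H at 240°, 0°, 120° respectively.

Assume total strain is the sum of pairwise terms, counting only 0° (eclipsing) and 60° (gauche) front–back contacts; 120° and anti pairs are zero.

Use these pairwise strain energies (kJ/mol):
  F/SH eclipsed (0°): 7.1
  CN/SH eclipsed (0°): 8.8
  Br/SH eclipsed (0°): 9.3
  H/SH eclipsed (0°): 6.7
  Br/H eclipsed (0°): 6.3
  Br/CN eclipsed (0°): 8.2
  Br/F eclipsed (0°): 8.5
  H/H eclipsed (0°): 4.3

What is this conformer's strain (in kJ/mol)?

21.6 kJ/mol

This conformer is eclipsed. Br at 0° is eclipsed with CN at 0° (8.2); Br at 120° is eclipsed with H at 120° (6.3); SH at 240° is eclipsed with F at 240° (7.1). Total 21.6 kJ/mol.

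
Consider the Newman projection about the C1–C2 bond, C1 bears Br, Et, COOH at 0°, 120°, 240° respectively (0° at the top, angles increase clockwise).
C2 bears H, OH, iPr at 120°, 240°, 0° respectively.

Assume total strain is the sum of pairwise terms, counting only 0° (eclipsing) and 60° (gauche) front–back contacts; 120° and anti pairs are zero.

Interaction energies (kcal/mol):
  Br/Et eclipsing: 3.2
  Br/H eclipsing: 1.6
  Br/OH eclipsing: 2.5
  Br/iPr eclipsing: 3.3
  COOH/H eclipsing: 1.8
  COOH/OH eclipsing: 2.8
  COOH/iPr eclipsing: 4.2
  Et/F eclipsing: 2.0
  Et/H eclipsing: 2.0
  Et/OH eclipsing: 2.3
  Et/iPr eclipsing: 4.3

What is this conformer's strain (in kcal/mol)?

This conformer (eclipsed): Br–iPr eclipsed, Et–H eclipsed, COOH–OH eclipsed; 3.3 + 2.0 + 2.8 = 8.1 kcal/mol.

8.1 kcal/mol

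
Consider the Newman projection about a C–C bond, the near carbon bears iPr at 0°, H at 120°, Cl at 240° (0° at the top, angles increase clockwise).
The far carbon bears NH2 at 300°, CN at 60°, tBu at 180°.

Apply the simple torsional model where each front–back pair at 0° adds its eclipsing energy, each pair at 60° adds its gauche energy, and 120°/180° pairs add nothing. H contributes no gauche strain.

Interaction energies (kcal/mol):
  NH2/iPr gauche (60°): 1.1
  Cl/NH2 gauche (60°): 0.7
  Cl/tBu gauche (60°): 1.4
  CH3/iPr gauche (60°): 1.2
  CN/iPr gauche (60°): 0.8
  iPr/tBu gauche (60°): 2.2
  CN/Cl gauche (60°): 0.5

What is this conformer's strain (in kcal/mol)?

This conformer (staggered): iPr(0°)/NH2(300°) gauche 1.1; iPr(0°)/CN(60°) gauche 0.8; Cl(240°)/NH2(300°) gauche 0.7; Cl(240°)/tBu(180°) gauche 1.4 → 4.0 kcal/mol.

4.0 kcal/mol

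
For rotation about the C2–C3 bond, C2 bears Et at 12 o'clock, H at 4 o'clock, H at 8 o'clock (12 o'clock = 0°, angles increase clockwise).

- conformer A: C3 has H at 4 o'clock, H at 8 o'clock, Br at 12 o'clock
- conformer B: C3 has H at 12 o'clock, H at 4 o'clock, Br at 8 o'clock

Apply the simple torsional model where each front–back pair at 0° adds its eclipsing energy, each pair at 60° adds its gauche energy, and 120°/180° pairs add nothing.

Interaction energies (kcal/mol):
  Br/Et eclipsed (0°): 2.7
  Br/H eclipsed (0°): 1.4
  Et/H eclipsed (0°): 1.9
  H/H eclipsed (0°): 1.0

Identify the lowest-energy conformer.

A is eclipsed. Et at 0° is eclipsed with Br at 0° (2.7); H at 120° is eclipsed with H at 120° (1.0); H at 240° is eclipsed with H at 240° (1.0). Total 4.7 kcal/mol.
B is eclipsed. Et at 0° is eclipsed with H at 0° (1.9); H at 120° is eclipsed with H at 120° (1.0); H at 240° is eclipsed with Br at 240° (1.4). Total 4.3 kcal/mol.
B has the lowest total (4.3 kcal/mol).

B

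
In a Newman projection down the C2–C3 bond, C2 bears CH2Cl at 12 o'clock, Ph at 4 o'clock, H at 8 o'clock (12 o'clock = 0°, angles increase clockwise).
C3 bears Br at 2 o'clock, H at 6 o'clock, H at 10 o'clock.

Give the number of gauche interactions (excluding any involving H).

Non-H gauche pairs: CH2Cl(0°)/Br(60°); Ph(120°)/Br(60°) — 2 interactions.

2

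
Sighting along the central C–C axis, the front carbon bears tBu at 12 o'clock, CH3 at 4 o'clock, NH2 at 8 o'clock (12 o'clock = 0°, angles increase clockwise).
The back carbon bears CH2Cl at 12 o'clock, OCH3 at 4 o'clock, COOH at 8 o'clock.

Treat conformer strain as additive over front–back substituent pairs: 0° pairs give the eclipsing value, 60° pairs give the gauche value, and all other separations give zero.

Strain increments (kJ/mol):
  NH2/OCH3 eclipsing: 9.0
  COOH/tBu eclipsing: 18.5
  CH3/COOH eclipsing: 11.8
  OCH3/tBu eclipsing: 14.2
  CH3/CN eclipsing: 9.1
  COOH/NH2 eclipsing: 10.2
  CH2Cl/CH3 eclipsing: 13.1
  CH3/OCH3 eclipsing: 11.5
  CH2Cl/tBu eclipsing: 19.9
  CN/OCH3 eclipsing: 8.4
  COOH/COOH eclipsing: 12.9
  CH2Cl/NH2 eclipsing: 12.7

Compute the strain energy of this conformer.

41.6 kJ/mol

This conformer (eclipsed): tBu–CH2Cl eclipsed, CH3–OCH3 eclipsed, NH2–COOH eclipsed; 19.9 + 11.5 + 10.2 = 41.6 kJ/mol.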